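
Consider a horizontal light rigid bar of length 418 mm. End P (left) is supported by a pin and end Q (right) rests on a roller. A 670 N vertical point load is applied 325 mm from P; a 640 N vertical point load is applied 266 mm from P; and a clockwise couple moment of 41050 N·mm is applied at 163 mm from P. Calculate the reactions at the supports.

ΣM about P: Q_y·418 − 670·325 − 640·266 − 41050 = 0 → Q_y = 429040/418 = 1026.41 ≈ 1026 N.
ΣF_y = 0: P_y + 1026.41 − 670 − 640 = 0 → P_y = 283.6 N.
ΣF_x = 0: no horizontal applied forces, so P_x = 0.

P_x = 0, P_y = 283.6 N, Q_y = 1026 N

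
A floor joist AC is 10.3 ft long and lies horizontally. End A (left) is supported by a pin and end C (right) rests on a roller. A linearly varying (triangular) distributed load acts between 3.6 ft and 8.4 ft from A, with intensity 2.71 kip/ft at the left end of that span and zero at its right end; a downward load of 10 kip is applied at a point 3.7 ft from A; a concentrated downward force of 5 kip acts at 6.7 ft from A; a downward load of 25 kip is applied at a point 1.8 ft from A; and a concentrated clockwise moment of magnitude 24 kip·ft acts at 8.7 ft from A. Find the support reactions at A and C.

Resultant of the triangular load: ½ × 2.71 × 4.8 = 6.504 kip, acting at 5.2 ft from A (one-third of the span from the peak).
Taking moments about A: C_y·10.3 − (½·2.71·4.8)·5.2 − 10·3.7 − 5·6.7 − 25·1.8 − 24 = 0 → C_y = 173.3208/10.3 = 16.8273 ≈ 16.83 kip.
ΣF_y = 0: A_y + 16.8273 − ½·2.71·4.8 − 10 − 5 − 25 = 0 → A_y = 29.68 kip.
ΣF_x = 0: no horizontal applied forces, so A_x = 0.

A_x = 0, A_y = 29.68 kip, C_y = 16.83 kip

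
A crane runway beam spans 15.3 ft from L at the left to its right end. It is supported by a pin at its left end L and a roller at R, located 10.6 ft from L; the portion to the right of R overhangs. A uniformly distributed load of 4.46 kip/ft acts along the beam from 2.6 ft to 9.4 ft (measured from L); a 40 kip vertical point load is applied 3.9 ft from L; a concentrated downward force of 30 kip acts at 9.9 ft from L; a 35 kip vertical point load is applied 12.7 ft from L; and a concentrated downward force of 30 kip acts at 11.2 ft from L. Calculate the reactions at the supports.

L_x = 0, L_y = 31.79 kip, R_y = 133.5 kip

Resultant of the distributed load: 4.46 × 6.8 = 30.328 kip at 6 ft from L.
ΣM about L: R_y·10.6 − (4.46·6.8)·6 − 40·3.9 − 30·9.9 − 35·12.7 − 30·11.2 = 0 → R_y = 1415.468/10.6 = 133.535 ≈ 133.5 kip.
ΣF_y = 0: L_y + 133.535 − 4.46·6.8 − 40 − 30 − 35 − 30 = 0 → L_y = 31.79 kip.
ΣF_x = 0: no horizontal applied forces, so L_x = 0.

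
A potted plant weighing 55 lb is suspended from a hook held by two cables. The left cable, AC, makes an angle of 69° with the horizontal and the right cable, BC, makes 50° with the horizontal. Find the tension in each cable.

T_AC = 40.42 lb, T_BC = 22.54 lb

ΣF_x = 0: −T_AC·cos69° + T_BC·cos50° = 0 → T_BC = 0.557522·T_AC.
ΣF_y = 0: T_AC·sin69° + T_BC·sin50° = 55.
Substitute: T_AC·(0.93358 + 0.557522·0.766044) = 55 → T_AC = 40.4214 ≈ 40.42 lb.
Then T_BC = 0.557522 × 40.4214 = 22.54 lb.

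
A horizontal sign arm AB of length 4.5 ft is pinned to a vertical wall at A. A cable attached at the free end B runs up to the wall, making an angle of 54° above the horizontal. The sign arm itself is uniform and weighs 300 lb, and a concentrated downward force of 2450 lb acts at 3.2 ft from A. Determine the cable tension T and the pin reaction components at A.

ΣM about A: T·sin54°·4.5 − 300·2.25 − 2450·3.2 = 0 → T = 8515/(4.5·0.809017) = 2338.92 ≈ 2339 lb.
ΣF_x = 0: A_x − T·cos54° = 0 → A_x = 2338.92 × 0.587785 = 1375 lb.
ΣF_y = 0: A_y + T·sin54° − 300 − 2450 = 0 → A_y = 2750 − 2338.92 × 0.809017 = 857.8 lb.

T = 2339 lb, A_x = 1375 lb, A_y = 857.8 lb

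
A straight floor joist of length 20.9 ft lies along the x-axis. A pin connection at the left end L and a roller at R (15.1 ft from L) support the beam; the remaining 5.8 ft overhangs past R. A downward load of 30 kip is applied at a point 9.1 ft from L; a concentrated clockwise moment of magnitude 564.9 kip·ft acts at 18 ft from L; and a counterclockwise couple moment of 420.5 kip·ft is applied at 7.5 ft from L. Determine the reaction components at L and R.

Moments about L: R_y·15.1 − 30·9.1 − 564.9 + 420.5 = 0 → R_y = 417.4/15.1 = 27.6424 ≈ 27.64 kip.
ΣF_y = 0: L_y + 27.6424 − 30 = 0 → L_y = 2.358 kip.
ΣF_x = 0: no horizontal applied forces, so L_x = 0.

L_x = 0, L_y = 2.358 kip, R_y = 27.64 kip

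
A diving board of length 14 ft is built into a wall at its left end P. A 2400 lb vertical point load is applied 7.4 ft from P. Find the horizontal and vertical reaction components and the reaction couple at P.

P_x = 0, P_y = 2400 lb, M_P = 17760 lb·ft

ΣF_x = 0: P_x = 0.
ΣF_y = 0: P_y − 2400 = 0 → P_y = 2400 lb.
ΣM about P: M_P − 2400·7.4 = 0 → M_P = 17760 lb·ft.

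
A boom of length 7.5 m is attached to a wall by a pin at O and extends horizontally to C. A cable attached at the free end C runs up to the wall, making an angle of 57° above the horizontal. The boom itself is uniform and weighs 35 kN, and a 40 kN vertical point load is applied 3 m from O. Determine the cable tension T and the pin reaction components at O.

ΣM about O: T·sin57°·7.5 − 35·3.75 − 40·3 = 0 → T = 251.25/(7.5·0.838671) = 39.9441 ≈ 39.94 kN.
ΣF_x = 0: O_x − T·cos57° = 0 → O_x = 39.9441 × 0.544639 = 21.76 kN.
ΣF_y = 0: O_y + T·sin57° − 35 − 40 = 0 → O_y = 75 − 39.9441 × 0.838671 = 41.50 kN.

T = 39.94 kN, O_x = 21.76 kN, O_y = 41.50 kN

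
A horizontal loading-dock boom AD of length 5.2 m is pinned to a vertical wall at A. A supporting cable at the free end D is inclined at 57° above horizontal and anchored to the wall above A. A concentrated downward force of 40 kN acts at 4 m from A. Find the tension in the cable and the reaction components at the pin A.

T = 36.69 kN, A_x = 19.98 kN, A_y = 9.231 kN

ΣM about A: T·sin57°·5.2 − 40·4 = 0 → T = 160/(5.2·0.838671) = 36.6881 ≈ 36.69 kN.
ΣF_x = 0: A_x − T·cos57° = 0 → A_x = 36.6881 × 0.544639 = 19.98 kN.
ΣF_y = 0: A_y + T·sin57° − 40 = 0 → A_y = 40 − 36.6881 × 0.838671 = 9.231 kN.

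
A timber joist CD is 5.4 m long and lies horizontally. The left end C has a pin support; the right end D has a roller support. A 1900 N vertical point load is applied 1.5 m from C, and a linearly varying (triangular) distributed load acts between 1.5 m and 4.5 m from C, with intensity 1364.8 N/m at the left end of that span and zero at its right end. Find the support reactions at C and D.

C_x = 0, C_y = 2472 N, D_y = 1476 N

Resultant of the triangular load: ½ × 1364.8 × 3 = 2047.2 N, acting at 2.5 m from C (one-third of the span from the peak).
Taking moments about C: D_y·5.4 − 1900·1.5 − (½·1364.8·3)·2.5 = 0 → D_y = 7968/5.4 = 1475.56 ≈ 1476 N.
ΣF_y = 0: C_y + 1475.56 − 1900 − ½·1364.8·3 = 0 → C_y = 2472 N.
ΣF_x = 0: no horizontal applied forces, so C_x = 0.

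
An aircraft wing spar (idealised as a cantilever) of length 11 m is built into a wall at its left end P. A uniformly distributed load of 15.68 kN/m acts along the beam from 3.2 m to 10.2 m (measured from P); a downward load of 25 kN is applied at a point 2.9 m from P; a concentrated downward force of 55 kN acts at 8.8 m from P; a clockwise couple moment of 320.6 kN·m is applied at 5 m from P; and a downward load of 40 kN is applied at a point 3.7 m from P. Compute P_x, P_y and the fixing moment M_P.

Resultant of the distributed load: 15.68 × 7 = 109.76 kN at 6.7 m from P.
ΣF_x = 0: P_x = 0.
ΣF_y = 0: P_y − 15.68·7 − 25 − 55 − 40 = 0 → P_y = 229.8 kN.
ΣM about P: M_P − (15.68·7)·6.7 − 25·2.9 − 55·8.8 − 320.6 − 40·3.7 = 0 → M_P = 1760 kN·m.

P_x = 0, P_y = 229.8 kN, M_P = 1760 kN·m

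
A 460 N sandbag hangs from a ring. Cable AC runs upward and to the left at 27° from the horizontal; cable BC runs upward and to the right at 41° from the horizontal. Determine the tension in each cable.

T_AC = 374.4 N, T_BC = 442.1 N

ΣF_x = 0: −T_AC·cos27° + T_BC·cos41° = 0 → T_BC = 1.1806·T_AC.
ΣF_y = 0: T_AC·sin27° + T_BC·sin41° = 460.
Substitute: T_AC·(0.45399 + 1.1806·0.656059) = 460 → T_AC = 374.43 ≈ 374.4 N.
Then T_BC = 1.1806 × 374.43 = 442.1 N.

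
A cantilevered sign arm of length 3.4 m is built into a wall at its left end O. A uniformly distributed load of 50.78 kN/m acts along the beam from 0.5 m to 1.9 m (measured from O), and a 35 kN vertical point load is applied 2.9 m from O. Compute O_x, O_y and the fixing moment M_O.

O_x = 0, O_y = 106.1 kN, M_O = 186.8 kN·m

Resultant of the distributed load: 50.78 × 1.4 = 71.092 kN at 1.2 m from O.
ΣF_x = 0: O_x = 0.
ΣF_y = 0: O_y − 50.78·1.4 − 35 = 0 → O_y = 106.1 kN.
ΣM about O: M_O − (50.78·1.4)·1.2 − 35·2.9 = 0 → M_O = 186.8 kN·m.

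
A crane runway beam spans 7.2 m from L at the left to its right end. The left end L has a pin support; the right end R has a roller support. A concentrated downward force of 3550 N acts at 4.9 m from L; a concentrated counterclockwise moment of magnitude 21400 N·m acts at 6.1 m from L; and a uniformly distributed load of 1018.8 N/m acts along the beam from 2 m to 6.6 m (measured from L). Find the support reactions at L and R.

L_x = 0, L_y = 5994 N, R_y = 2243 N

Resultant of the distributed load: 1018.8 × 4.6 = 4686.48 N at 4.3 m from L.
Taking moments about L: R_y·7.2 − 3550·4.9 + 21400 − (1018.8·4.6)·4.3 = 0 → R_y = 16146.864/7.2 = 2242.62 ≈ 2243 N.
ΣF_y = 0: L_y + 2242.62 − 3550 − 1018.8·4.6 = 0 → L_y = 5994 N.
ΣF_x = 0: no horizontal applied forces, so L_x = 0.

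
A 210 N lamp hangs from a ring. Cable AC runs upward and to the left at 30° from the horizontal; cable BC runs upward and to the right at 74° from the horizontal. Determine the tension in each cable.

T_AC = 59.66 N, T_BC = 187.4 N

ΣF_x = 0: −T_AC·cos30° + T_BC·cos74° = 0 → T_BC = 3.1419·T_AC.
ΣF_y = 0: T_AC·sin30° + T_BC·sin74° = 210.
Substitute: T_AC·(0.5 + 3.1419·0.961262) = 210 → T_AC = 59.6559 ≈ 59.66 N.
Then T_BC = 3.1419 × 59.6559 = 187.4 N.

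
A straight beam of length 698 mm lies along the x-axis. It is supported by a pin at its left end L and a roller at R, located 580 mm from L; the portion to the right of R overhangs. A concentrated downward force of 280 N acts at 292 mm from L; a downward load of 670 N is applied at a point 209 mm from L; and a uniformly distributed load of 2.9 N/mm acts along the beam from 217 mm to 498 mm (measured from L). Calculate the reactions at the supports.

Resultant of the distributed load: 2.9 × 281 = 814.9 N at 357.5 mm from L.
Taking moments about L: R_y·580 − 280·292 − 670·209 − (2.9·281)·357.5 = 0 → R_y = 513116.75/580 = 884.684 ≈ 884.7 N.
ΣF_y = 0: L_y + 884.684 − 280 − 670 − 2.9·281 = 0 → L_y = 880.2 N.
ΣF_x = 0: no horizontal applied forces, so L_x = 0.

L_x = 0, L_y = 880.2 N, R_y = 884.7 N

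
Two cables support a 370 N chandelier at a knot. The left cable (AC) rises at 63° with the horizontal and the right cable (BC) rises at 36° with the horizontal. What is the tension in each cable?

T_AC = 303.1 N, T_BC = 170.1 N

ΣF_x = 0: −T_AC·cos63° + T_BC·cos36° = 0 → T_BC = 0.561163·T_AC.
ΣF_y = 0: T_AC·sin63° + T_BC·sin36° = 370.
Substitute: T_AC·(0.891007 + 0.561163·0.587785) = 370 → T_AC = 303.067 ≈ 303.1 N.
Then T_BC = 0.561163 × 303.067 = 170.1 N.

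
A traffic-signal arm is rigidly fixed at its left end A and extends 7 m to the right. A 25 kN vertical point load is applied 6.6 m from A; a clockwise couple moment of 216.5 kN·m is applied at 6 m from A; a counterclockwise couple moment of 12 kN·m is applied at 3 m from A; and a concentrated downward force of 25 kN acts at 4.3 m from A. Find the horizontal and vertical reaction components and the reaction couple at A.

A_x = 0, A_y = 50.00 kN, M_A = 477.0 kN·m

ΣF_x = 0: A_x = 0.
ΣF_y = 0: A_y − 25 − 25 = 0 → A_y = 50.00 kN.
ΣM about A: M_A − 25·6.6 − 216.5 + 12 − 25·4.3 = 0 → M_A = 477.0 kN·m.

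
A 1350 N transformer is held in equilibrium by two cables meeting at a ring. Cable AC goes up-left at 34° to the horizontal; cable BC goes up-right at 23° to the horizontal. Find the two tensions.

T_AC = 1482 N, T_BC = 1334 N

ΣF_x = 0: −T_AC·cos34° + T_BC·cos23° = 0 → T_BC = 0.900634·T_AC.
ΣF_y = 0: T_AC·sin34° + T_BC·sin23° = 1350.
Substitute: T_AC·(0.559193 + 0.900634·0.390731) = 1350 → T_AC = 1481.73 ≈ 1482 N.
Then T_BC = 0.900634 × 1481.73 = 1334 N.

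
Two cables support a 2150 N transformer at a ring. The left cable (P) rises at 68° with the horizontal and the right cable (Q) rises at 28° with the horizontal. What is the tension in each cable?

ΣF_x = 0: −T_P·cos68° + T_Q·cos28° = 0 → T_Q = 0.424268·T_P.
ΣF_y = 0: T_P·sin68° + T_Q·sin28° = 2150.
Substitute: T_P·(0.927184 + 0.424268·0.469472) = 2150 → T_P = 1908.79 ≈ 1909 N.
Then T_Q = 0.424268 × 1908.79 = 809.8 N.

T_P = 1909 N, T_Q = 809.8 N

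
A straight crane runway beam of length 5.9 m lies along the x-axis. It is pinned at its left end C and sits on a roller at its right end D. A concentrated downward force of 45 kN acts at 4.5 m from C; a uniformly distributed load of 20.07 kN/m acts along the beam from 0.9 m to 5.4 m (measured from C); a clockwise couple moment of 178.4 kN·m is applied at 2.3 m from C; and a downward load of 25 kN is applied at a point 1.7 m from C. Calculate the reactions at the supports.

C_x = 0, C_y = 40.33 kN, D_y = 120.0 kN

Resultant of the distributed load: 20.07 × 4.5 = 90.315 kN at 3.15 m from C.
ΣM about C: D_y·5.9 − 45·4.5 − (20.07·4.5)·3.15 − 178.4 − 25·1.7 = 0 → D_y = 707.89225/5.9 = 119.982 ≈ 120.0 kN.
ΣF_y = 0: C_y + 119.982 − 45 − 20.07·4.5 − 25 = 0 → C_y = 40.33 kN.
ΣF_x = 0: no horizontal applied forces, so C_x = 0.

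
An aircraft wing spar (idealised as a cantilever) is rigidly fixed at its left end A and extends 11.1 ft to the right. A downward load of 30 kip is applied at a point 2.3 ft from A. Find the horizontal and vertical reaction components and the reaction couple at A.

A_x = 0, A_y = 30.00 kip, M_A = 69.00 kip·ft

ΣF_x = 0: A_x = 0.
ΣF_y = 0: A_y − 30 = 0 → A_y = 30.00 kip.
ΣM about A: M_A − 30·2.3 = 0 → M_A = 69.00 kip·ft.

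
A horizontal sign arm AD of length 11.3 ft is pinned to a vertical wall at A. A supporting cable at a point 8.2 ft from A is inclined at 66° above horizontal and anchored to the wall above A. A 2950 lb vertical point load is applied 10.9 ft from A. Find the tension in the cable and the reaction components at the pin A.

ΣM about A: T·sin66°·8.2 − 2950·10.9 = 0 → T = 32155/(8.2·0.913545) = 4292.44 ≈ 4292 lb.
ΣF_x = 0: A_x − T·cos66° = 0 → A_x = 4292.44 × 0.406737 = 1746 lb.
ΣF_y = 0: A_y + T·sin66° − 2950 = 0 → A_y = 2950 − 4292.44 × 0.913545 = -971.3 lb.

T = 4292 lb, A_x = 1746 lb, A_y = -971.3 lb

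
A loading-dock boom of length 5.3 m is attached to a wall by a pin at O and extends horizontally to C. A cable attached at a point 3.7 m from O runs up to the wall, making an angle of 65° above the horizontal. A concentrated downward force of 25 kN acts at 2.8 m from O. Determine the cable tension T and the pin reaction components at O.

ΣM about O: T·sin65°·3.7 − 25·2.8 = 0 → T = 70/(3.7·0.906308) = 20.8747 ≈ 20.87 kN.
ΣF_x = 0: O_x − T·cos65° = 0 → O_x = 20.8747 × 0.422618 = 8.822 kN.
ΣF_y = 0: O_y + T·sin65° − 25 = 0 → O_y = 25 − 20.8747 × 0.906308 = 6.081 kN.

T = 20.87 kN, O_x = 8.822 kN, O_y = 6.081 kN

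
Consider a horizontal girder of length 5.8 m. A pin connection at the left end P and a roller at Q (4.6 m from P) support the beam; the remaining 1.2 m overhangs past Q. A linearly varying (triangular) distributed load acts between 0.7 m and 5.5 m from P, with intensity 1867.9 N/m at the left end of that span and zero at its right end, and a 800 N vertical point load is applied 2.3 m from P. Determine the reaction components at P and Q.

Resultant of the triangular load: ½ × 1867.9 × 4.8 = 4482.96 N, acting at 2.3 m from P (one-third of the span from the peak).
Moments about P: Q_y·4.6 − (½·1867.9·4.8)·2.3 − 800·2.3 = 0 → Q_y = 12150.808/4.6 = 2641.48 ≈ 2641 N.
ΣF_y = 0: P_y + 2641.48 − ½·1867.9·4.8 − 800 = 0 → P_y = 2641 N.
ΣF_x = 0: no horizontal applied forces, so P_x = 0.

P_x = 0, P_y = 2641 N, Q_y = 2641 N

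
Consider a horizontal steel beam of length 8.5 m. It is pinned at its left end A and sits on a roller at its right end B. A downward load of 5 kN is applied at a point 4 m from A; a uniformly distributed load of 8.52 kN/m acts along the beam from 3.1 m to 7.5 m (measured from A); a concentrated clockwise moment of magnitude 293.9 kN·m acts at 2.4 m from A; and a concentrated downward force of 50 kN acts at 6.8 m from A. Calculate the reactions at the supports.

A_x = 0, A_y = -7.816 kN, B_y = 100.3 kN

Resultant of the distributed load: 8.52 × 4.4 = 37.488 kN at 5.3 m from A.
ΣM about A: B_y·8.5 − 5·4 − (8.52·4.4)·5.3 − 293.9 − 50·6.8 = 0 → B_y = 852.5864/8.5 = 100.304 ≈ 100.3 kN.
ΣF_y = 0: A_y + 100.304 − 5 − 8.52·4.4 − 50 = 0 → A_y = -7.816 kN.
ΣF_x = 0: no horizontal applied forces, so A_x = 0.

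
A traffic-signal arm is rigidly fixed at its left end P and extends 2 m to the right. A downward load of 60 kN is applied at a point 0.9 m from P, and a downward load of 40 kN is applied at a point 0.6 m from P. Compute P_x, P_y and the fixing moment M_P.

P_x = 0, P_y = 100.0 kN, M_P = 78.00 kN·m

ΣF_x = 0: P_x = 0.
ΣF_y = 0: P_y − 60 − 40 = 0 → P_y = 100.0 kN.
ΣM about P: M_P − 60·0.9 − 40·0.6 = 0 → M_P = 78.00 kN·m.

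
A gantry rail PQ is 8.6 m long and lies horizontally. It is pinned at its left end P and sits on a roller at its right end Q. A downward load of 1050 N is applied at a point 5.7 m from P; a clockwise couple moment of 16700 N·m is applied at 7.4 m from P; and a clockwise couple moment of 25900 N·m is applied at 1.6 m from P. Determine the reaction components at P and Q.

P_x = 0, P_y = -4599 N, Q_y = 5649 N

Taking moments about P: Q_y·8.6 − 1050·5.7 − 16700 − 25900 = 0 → Q_y = 48585/8.6 = 5649.42 ≈ 5649 N.
ΣF_y = 0: P_y + 5649.42 − 1050 = 0 → P_y = -4599 N.
ΣF_x = 0: no horizontal applied forces, so P_x = 0.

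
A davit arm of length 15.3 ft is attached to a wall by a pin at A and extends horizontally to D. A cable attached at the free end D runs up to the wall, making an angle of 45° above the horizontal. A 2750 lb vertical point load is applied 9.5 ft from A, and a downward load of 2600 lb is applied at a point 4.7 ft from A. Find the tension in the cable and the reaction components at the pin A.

T = 3544 lb, A_x = 2506 lb, A_y = 2844 lb

ΣM about A: T·sin45°·15.3 − 2750·9.5 − 2600·4.7 = 0 → T = 38345/(15.3·0.707107) = 3544.31 ≈ 3544 lb.
ΣF_x = 0: A_x − T·cos45° = 0 → A_x = 3544.31 × 0.707107 = 2506 lb.
ΣF_y = 0: A_y + T·sin45° − 2750 − 2600 = 0 → A_y = 5350 − 3544.31 × 0.707107 = 2844 lb.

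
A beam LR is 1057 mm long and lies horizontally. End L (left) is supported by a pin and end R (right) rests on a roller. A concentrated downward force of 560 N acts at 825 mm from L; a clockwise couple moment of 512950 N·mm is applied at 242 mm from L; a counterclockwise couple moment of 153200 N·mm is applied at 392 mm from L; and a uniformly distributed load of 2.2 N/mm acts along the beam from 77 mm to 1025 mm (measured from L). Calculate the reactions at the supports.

L_x = 0, L_y = 781.0 N, R_y = 1865 N

Resultant of the distributed load: 2.2 × 948 = 2085.6 N at 551 mm from L.
Moments about L: R_y·1057 − 560·825 − 512950 + 153200 − (2.2·948)·551 = 0 → R_y = 1970915.6/1057 = 1864.63 ≈ 1865 N.
ΣF_y = 0: L_y + 1864.63 − 560 − 2.2·948 = 0 → L_y = 781.0 N.
ΣF_x = 0: no horizontal applied forces, so L_x = 0.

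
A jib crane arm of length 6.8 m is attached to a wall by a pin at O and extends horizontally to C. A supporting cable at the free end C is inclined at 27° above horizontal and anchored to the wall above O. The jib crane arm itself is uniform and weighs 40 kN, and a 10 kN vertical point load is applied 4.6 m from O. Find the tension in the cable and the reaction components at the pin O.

T = 58.95 kN, O_x = 52.53 kN, O_y = 23.24 kN

ΣM about O: T·sin27°·6.8 − 40·3.4 − 10·4.6 = 0 → T = 182/(6.8·0.45399) = 58.9544 ≈ 58.95 kN.
ΣF_x = 0: O_x − T·cos27° = 0 → O_x = 58.9544 × 0.891007 = 52.53 kN.
ΣF_y = 0: O_y + T·sin27° − 40 − 10 = 0 → O_y = 50 − 58.9544 × 0.45399 = 23.24 kN.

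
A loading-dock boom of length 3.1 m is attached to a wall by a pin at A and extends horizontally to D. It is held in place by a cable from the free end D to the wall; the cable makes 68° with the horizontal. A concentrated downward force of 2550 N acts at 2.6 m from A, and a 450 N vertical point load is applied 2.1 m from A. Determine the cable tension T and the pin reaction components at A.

ΣM about A: T·sin68°·3.1 − 2550·2.6 − 450·2.1 = 0 → T = 7575/(3.1·0.927184) = 2635.45 ≈ 2635 N.
ΣF_x = 0: A_x − T·cos68° = 0 → A_x = 2635.45 × 0.374607 = 987.3 N.
ΣF_y = 0: A_y + T·sin68° − 2550 − 450 = 0 → A_y = 3000 − 2635.45 × 0.927184 = 556.5 N.

T = 2635 N, A_x = 987.3 N, A_y = 556.5 N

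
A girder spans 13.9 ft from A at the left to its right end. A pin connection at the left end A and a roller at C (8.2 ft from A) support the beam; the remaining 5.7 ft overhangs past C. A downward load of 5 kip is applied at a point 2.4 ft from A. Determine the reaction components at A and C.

A_x = 0, A_y = 3.537 kip, C_y = 1.463 kip

Moments about A: C_y·8.2 − 5·2.4 = 0 → C_y = 12/8.2 = 1.46341 ≈ 1.463 kip.
ΣF_y = 0: A_y + 1.46341 − 5 = 0 → A_y = 3.537 kip.
ΣF_x = 0: no horizontal applied forces, so A_x = 0.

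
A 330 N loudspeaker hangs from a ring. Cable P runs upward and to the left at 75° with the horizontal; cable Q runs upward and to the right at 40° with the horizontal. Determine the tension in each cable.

ΣF_x = 0: −T_P·cos75° + T_Q·cos40° = 0 → T_Q = 0.337864·T_P.
ΣF_y = 0: T_P·sin75° + T_Q·sin40° = 330.
Substitute: T_P·(0.965926 + 0.337864·0.642788) = 330 → T_P = 278.928 ≈ 278.9 N.
Then T_Q = 0.337864 × 278.928 = 94.24 N.

T_P = 278.9 N, T_Q = 94.24 N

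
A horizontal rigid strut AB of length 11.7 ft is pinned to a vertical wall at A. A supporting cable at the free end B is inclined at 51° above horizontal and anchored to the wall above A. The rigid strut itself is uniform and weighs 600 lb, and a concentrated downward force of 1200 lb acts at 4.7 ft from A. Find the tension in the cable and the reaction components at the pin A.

T = 1006 lb, A_x = 633.3 lb, A_y = 1018 lb

ΣM about A: T·sin51°·11.7 − 600·5.85 − 1200·4.7 = 0 → T = 9150/(11.7·0.777146) = 1006.31 ≈ 1006 lb.
ΣF_x = 0: A_x − T·cos51° = 0 → A_x = 1006.31 × 0.62932 = 633.3 lb.
ΣF_y = 0: A_y + T·sin51° − 600 − 1200 = 0 → A_y = 1800 − 1006.31 × 0.777146 = 1018 lb.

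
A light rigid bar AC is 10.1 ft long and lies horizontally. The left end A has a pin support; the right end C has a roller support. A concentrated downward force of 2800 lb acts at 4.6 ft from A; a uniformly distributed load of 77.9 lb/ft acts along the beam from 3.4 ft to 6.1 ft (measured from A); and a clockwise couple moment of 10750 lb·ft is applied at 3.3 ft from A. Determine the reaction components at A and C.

A_x = 0, A_y = 571.8 lb, C_y = 2439 lb

Resultant of the distributed load: 77.9 × 2.7 = 210.33 lb at 4.75 ft from A.
ΣM about A: C_y·10.1 − 2800·4.6 − (77.9·2.7)·4.75 − 10750 = 0 → C_y = 24629.0675/10.1 = 2438.52 ≈ 2439 lb.
ΣF_y = 0: A_y + 2438.52 − 2800 − 77.9·2.7 = 0 → A_y = 571.8 lb.
ΣF_x = 0: no horizontal applied forces, so A_x = 0.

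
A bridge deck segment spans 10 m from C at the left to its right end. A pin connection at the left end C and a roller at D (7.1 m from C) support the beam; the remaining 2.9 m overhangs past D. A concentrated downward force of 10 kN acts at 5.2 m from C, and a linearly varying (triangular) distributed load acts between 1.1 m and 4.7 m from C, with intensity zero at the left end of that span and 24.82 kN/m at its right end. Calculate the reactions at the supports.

Resultant of the triangular load: ½ × 24.82 × 3.6 = 44.676 kN, acting at 3.5 m from C (one-third of the span from the peak).
ΣM about C: D_y·7.1 − 10·5.2 − (½·24.82·3.6)·3.5 = 0 → D_y = 208.366/7.1 = 29.3473 ≈ 29.35 kN.
ΣF_y = 0: C_y + 29.3473 − 10 − ½·24.82·3.6 = 0 → C_y = 25.33 kN.
ΣF_x = 0: no horizontal applied forces, so C_x = 0.

C_x = 0, C_y = 25.33 kN, D_y = 29.35 kN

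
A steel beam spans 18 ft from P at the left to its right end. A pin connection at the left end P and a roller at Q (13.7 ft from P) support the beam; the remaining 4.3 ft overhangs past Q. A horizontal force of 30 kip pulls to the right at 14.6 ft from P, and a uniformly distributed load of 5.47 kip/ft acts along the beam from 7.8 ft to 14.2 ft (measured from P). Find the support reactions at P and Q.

P_x = -30.00 kip, P_y = 6.899 kip, Q_y = 28.11 kip

Resultant of the distributed load: 5.47 × 6.4 = 35.008 kip at 11 ft from P.
ΣM about P: Q_y·13.7 − (5.47·6.4)·11 = 0 → Q_y = 385.088/13.7 = 28.1086 ≈ 28.11 kip.
ΣF_y = 0: P_y + 28.1086 − 5.47·6.4 = 0 → P_y = 6.899 kip.
ΣF_x = 0: P_x + 30 = 0 → P_x = -30.00 kip.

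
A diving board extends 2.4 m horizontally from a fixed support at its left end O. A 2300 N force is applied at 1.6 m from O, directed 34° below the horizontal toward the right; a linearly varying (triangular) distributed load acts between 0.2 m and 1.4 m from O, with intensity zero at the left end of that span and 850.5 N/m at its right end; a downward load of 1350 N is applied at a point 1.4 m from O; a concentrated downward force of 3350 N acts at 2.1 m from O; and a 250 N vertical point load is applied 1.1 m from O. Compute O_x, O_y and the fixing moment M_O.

Resultant of the triangular load: ½ × 850.5 × 1.2 = 510.3 N, acting at 1 m from O (one-third of the span from the peak).
ΣF_x = 0: O_x + 2300·cos34° = 0 → O_x = -1907 N.
ΣF_y = 0: O_y − 2300·sin34° − ½·850.5·1.2 − 1350 − 3350 − 250 = 0 → O_y = 6746 N.
ΣM about O: M_O − 2300·sin34°·1.6 − (½·850.5·1.2)·1 − 1350·1.4 − 3350·2.1 − 250·1.1 = 0 → M_O = 11770 N·m.

O_x = -1907 N, O_y = 6746 N, M_O = 11770 N·m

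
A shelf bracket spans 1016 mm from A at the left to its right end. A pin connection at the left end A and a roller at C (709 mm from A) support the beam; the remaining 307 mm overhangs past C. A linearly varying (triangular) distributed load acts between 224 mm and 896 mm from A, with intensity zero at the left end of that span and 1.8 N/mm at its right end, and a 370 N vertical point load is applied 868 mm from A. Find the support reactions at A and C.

A_x = 0, A_y = -51.41 N, C_y = 1026 N

Resultant of the triangular load: ½ × 1.8 × 672 = 604.8 N, acting at 672 mm from A (one-third of the span from the peak).
ΣM about A: C_y·709 − (½·1.8·672)·672 − 370·868 = 0 → C_y = 727585.6/709 = 1026.21 ≈ 1026 N.
ΣF_y = 0: A_y + 1026.21 − ½·1.8·672 − 370 = 0 → A_y = -51.41 N.
ΣF_x = 0: no horizontal applied forces, so A_x = 0.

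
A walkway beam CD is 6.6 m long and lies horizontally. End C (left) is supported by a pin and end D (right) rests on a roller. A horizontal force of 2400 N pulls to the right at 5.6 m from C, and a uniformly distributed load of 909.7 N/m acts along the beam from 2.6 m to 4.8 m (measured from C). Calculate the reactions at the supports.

Resultant of the distributed load: 909.7 × 2.2 = 2001.34 N at 3.7 m from C.
Taking moments about C: D_y·6.6 − (909.7·2.2)·3.7 = 0 → D_y = 7404.958/6.6 = 1121.96 ≈ 1122 N.
ΣF_y = 0: C_y + 1121.96 − 909.7·2.2 = 0 → C_y = 879.4 N.
ΣF_x = 0: C_x + 2400 = 0 → C_x = -2400 N.

C_x = -2400 N, C_y = 879.4 N, D_y = 1122 N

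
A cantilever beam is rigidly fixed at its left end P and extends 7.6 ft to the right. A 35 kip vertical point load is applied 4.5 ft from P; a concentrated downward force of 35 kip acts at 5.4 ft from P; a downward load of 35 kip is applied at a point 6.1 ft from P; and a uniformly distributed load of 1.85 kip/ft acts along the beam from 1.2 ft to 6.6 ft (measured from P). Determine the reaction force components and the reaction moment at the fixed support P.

P_x = 0, P_y = 115.0 kip, M_P = 599.0 kip·ft

Resultant of the distributed load: 1.85 × 5.4 = 9.99 kip at 3.9 ft from P.
ΣF_x = 0: P_x = 0.
ΣF_y = 0: P_y − 35 − 35 − 35 − 1.85·5.4 = 0 → P_y = 115.0 kip.
ΣM about P: M_P − 35·4.5 − 35·5.4 − 35·6.1 − (1.85·5.4)·3.9 = 0 → M_P = 599.0 kip·ft.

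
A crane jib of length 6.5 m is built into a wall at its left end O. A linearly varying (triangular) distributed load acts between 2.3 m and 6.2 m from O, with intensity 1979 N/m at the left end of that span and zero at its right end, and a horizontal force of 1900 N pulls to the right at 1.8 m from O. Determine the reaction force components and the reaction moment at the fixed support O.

O_x = -1900 N, O_y = 3859 N, M_O = 13890 N·m

Resultant of the triangular load: ½ × 1979 × 3.9 = 3859.05 N, acting at 3.6 m from O (one-third of the span from the peak).
ΣF_x = 0: O_x + 1900 = 0 → O_x = -1900 N.
ΣF_y = 0: O_y − ½·1979·3.9 = 0 → O_y = 3859 N.
ΣM about O: M_O − (½·1979·3.9)·3.6 = 0 → M_O = 13890 N·m.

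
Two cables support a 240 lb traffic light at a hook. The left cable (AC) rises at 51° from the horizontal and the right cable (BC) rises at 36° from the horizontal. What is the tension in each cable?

ΣF_x = 0: −T_AC·cos51° + T_BC·cos36° = 0 → T_BC = 0.777883·T_AC.
ΣF_y = 0: T_AC·sin51° + T_BC·sin36° = 240.
Substitute: T_AC·(0.777146 + 0.777883·0.587785) = 240 → T_AC = 194.431 ≈ 194.4 lb.
Then T_BC = 0.777883 × 194.431 = 151.2 lb.

T_AC = 194.4 lb, T_BC = 151.2 lb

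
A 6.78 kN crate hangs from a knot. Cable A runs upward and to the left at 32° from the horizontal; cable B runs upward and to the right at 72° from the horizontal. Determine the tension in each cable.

ΣF_x = 0: −T_A·cos32° + T_B·cos72° = 0 → T_B = 2.74434·T_A.
ΣF_y = 0: T_A·sin32° + T_B·sin72° = 6.78.
Substitute: T_A·(0.529919 + 2.74434·0.951057) = 6.78 → T_A = 2.15928 ≈ 2.159 kN.
Then T_B = 2.74434 × 2.15928 = 5.926 kN.

T_A = 2.159 kN, T_B = 5.926 kN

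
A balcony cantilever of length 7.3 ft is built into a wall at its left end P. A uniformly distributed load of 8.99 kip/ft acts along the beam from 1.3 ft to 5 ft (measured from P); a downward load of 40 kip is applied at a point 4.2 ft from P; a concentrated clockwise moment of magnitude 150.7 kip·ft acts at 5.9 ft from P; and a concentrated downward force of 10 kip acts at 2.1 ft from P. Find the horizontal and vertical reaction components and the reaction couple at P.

P_x = 0, P_y = 83.26 kip, M_P = 444.5 kip·ft

Resultant of the distributed load: 8.99 × 3.7 = 33.263 kip at 3.15 ft from P.
ΣF_x = 0: P_x = 0.
ΣF_y = 0: P_y − 8.99·3.7 − 40 − 10 = 0 → P_y = 83.26 kip.
ΣM about P: M_P − (8.99·3.7)·3.15 − 40·4.2 − 150.7 − 10·2.1 = 0 → M_P = 444.5 kip·ft.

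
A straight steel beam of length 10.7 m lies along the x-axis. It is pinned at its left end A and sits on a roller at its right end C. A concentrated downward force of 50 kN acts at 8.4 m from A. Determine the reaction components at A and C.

A_x = 0, A_y = 10.75 kN, C_y = 39.25 kN

Moments about A: C_y·10.7 − 50·8.4 = 0 → C_y = 420/10.7 = 39.2523 ≈ 39.25 kN.
ΣF_y = 0: A_y + 39.2523 − 50 = 0 → A_y = 10.75 kN.
ΣF_x = 0: no horizontal applied forces, so A_x = 0.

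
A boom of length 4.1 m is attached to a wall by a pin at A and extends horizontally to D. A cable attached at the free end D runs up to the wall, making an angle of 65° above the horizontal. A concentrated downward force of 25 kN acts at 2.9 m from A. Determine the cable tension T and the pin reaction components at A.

ΣM about A: T·sin65°·4.1 − 25·2.9 = 0 → T = 72.5/(4.1·0.906308) = 19.5109 ≈ 19.51 kN.
ΣF_x = 0: A_x − T·cos65° = 0 → A_x = 19.5109 × 0.422618 = 8.246 kN.
ΣF_y = 0: A_y + T·sin65° − 25 = 0 → A_y = 25 − 19.5109 × 0.906308 = 7.317 kN.

T = 19.51 kN, A_x = 8.246 kN, A_y = 7.317 kN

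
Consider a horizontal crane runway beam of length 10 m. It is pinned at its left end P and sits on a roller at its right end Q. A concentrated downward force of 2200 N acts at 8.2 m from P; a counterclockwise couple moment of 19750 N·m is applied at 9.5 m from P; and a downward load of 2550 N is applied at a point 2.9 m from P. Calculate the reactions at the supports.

Moments about P: Q_y·10 − 2200·8.2 + 19750 − 2550·2.9 = 0 → Q_y = 5685/10 = 568.5 N.
ΣF_y = 0: P_y + 568.5 − 2200 − 2550 = 0 → P_y = 4182 N.
ΣF_x = 0: no horizontal applied forces, so P_x = 0.

P_x = 0, P_y = 4182 N, Q_y = 568.5 N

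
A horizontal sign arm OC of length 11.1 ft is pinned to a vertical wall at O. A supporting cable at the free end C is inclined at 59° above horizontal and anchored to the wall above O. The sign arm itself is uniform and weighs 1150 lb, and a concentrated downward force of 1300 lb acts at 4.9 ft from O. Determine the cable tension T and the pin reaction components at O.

ΣM about O: T·sin59°·11.1 − 1150·5.55 − 1300·4.9 = 0 → T = 12752.5/(11.1·0.857167) = 1340.32 ≈ 1340 lb.
ΣF_x = 0: O_x − T·cos59° = 0 → O_x = 1340.32 × 0.515038 = 690.3 lb.
ΣF_y = 0: O_y + T·sin59° − 1150 − 1300 = 0 → O_y = 2450 − 1340.32 × 0.857167 = 1301 lb.

T = 1340 lb, O_x = 690.3 lb, O_y = 1301 lb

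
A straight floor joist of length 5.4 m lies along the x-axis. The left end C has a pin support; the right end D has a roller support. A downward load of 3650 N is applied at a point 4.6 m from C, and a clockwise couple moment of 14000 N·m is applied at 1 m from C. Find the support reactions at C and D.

ΣM about C: D_y·5.4 − 3650·4.6 − 14000 = 0 → D_y = 30790/5.4 = 5701.85 ≈ 5702 N.
ΣF_y = 0: C_y + 5701.85 − 3650 = 0 → C_y = -2052 N.
ΣF_x = 0: no horizontal applied forces, so C_x = 0.

C_x = 0, C_y = -2052 N, D_y = 5702 N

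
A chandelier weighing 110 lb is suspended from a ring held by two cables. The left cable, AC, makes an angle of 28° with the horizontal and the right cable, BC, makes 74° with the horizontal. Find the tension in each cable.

ΣF_x = 0: −T_AC·cos28° + T_BC·cos74° = 0 → T_BC = 3.20329·T_AC.
ΣF_y = 0: T_AC·sin28° + T_BC·sin74° = 110.
Substitute: T_AC·(0.469472 + 3.20329·0.961262) = 110 → T_AC = 30.9975 ≈ 31.00 lb.
Then T_BC = 3.20329 × 30.9975 = 99.29 lb.

T_AC = 31.00 lb, T_BC = 99.29 lb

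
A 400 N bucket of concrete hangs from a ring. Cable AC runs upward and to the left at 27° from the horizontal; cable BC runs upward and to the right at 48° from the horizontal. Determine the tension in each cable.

T_AC = 277.1 N, T_BC = 369.0 N

ΣF_x = 0: −T_AC·cos27° + T_BC·cos48° = 0 → T_BC = 1.33159·T_AC.
ΣF_y = 0: T_AC·sin27° + T_BC·sin48° = 400.
Substitute: T_AC·(0.45399 + 1.33159·0.743145) = 400 → T_AC = 277.094 ≈ 277.1 N.
Then T_BC = 1.33159 × 277.094 = 369.0 N.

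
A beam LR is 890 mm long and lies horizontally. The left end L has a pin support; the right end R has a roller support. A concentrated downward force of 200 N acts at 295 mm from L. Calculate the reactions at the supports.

Moments about L: R_y·890 − 200·295 = 0 → R_y = 59000/890 = 66.2921 ≈ 66.29 N.
ΣF_y = 0: L_y + 66.2921 − 200 = 0 → L_y = 133.7 N.
ΣF_x = 0: no horizontal applied forces, so L_x = 0.

L_x = 0, L_y = 133.7 N, R_y = 66.29 N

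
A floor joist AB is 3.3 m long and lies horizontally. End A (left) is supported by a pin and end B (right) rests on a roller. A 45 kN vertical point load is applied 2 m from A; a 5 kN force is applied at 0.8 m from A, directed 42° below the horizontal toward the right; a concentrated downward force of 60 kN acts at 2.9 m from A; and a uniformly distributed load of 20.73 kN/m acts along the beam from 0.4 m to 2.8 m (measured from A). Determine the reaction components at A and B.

Resultant of the distributed load: 20.73 × 2.4 = 49.752 kN at 1.6 m from A.
ΣM about A: B_y·3.3 − 45·2 − 5·sin42°·0.8 − 60·2.9 − (20.73·2.4)·1.6 = 0 → B_y = 346.28/3.3 = 104.933 ≈ 104.9 kN.
ΣF_y = 0: A_y + 104.933 − 45 − 5·sin42° − 60 − 20.73·2.4 = 0 → A_y = 53.16 kN.
ΣF_x = 0: A_x + 5·cos42° = 0 → A_x = -3.716 kN.

A_x = -3.716 kN, A_y = 53.16 kN, B_y = 104.9 kN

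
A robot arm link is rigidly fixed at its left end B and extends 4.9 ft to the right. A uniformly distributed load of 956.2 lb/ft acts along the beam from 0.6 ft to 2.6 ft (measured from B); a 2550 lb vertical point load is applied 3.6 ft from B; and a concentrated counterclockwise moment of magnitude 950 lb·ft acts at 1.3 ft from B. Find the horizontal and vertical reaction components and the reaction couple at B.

Resultant of the distributed load: 956.2 × 2 = 1912.4 lb at 1.6 ft from B.
ΣF_x = 0: B_x = 0.
ΣF_y = 0: B_y − 956.2·2 − 2550 = 0 → B_y = 4462 lb.
ΣM about B: M_B − (956.2·2)·1.6 − 2550·3.6 + 950 = 0 → M_B = 11290 lb·ft.

B_x = 0, B_y = 4462 lb, M_B = 11290 lb·ft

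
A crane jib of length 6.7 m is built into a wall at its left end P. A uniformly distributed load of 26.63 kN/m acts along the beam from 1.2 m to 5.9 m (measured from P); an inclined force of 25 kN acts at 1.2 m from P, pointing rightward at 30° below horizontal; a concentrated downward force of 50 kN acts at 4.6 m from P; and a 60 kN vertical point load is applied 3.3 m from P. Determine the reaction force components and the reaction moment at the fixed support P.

P_x = -21.65 kN, P_y = 247.7 kN, M_P = 887.3 kN·m

Resultant of the distributed load: 26.63 × 4.7 = 125.161 kN at 3.55 m from P.
ΣF_x = 0: P_x + 25·cos30° = 0 → P_x = -21.65 kN.
ΣF_y = 0: P_y − 26.63·4.7 − 25·sin30° − 50 − 60 = 0 → P_y = 247.7 kN.
ΣM about P: M_P − (26.63·4.7)·3.55 − 25·sin30°·1.2 − 50·4.6 − 60·3.3 = 0 → M_P = 887.3 kN·m.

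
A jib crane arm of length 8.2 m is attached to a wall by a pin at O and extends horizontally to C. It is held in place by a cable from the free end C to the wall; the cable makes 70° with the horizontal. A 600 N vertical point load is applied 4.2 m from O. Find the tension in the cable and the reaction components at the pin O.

ΣM about O: T·sin70°·8.2 − 600·4.2 = 0 → T = 2520/(8.2·0.939693) = 327.04 ≈ 327.0 N.
ΣF_x = 0: O_x − T·cos70° = 0 → O_x = 327.04 × 0.34202 = 111.9 N.
ΣF_y = 0: O_y + T·sin70° − 600 = 0 → O_y = 600 − 327.04 × 0.939693 = 292.7 N.

T = 327.0 N, O_x = 111.9 N, O_y = 292.7 N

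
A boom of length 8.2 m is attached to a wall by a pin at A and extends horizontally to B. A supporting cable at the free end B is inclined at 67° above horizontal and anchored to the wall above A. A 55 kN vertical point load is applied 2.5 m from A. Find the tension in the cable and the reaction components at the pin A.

T = 18.22 kN, A_x = 7.118 kN, A_y = 38.23 kN

ΣM about A: T·sin67°·8.2 − 55·2.5 = 0 → T = 137.5/(8.2·0.920505) = 18.2164 ≈ 18.22 kN.
ΣF_x = 0: A_x − T·cos67° = 0 → A_x = 18.2164 × 0.390731 = 7.118 kN.
ΣF_y = 0: A_y + T·sin67° − 55 = 0 → A_y = 55 − 18.2164 × 0.920505 = 38.23 kN.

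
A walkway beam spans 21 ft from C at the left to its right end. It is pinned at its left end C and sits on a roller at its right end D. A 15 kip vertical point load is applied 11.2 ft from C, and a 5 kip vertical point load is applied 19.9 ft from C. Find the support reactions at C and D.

Moments about C: D_y·21 − 15·11.2 − 5·19.9 = 0 → D_y = 267.5/21 = 12.7381 ≈ 12.74 kip.
ΣF_y = 0: C_y + 12.7381 − 15 − 5 = 0 → C_y = 7.262 kip.
ΣF_x = 0: no horizontal applied forces, so C_x = 0.

C_x = 0, C_y = 7.262 kip, D_y = 12.74 kip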